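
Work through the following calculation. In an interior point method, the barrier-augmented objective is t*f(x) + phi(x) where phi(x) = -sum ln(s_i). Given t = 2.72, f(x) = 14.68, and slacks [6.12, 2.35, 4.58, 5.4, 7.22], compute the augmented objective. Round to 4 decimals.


Step 1: Compute log-barrier.
ln values: [1.8116, 0.8544, 1.5217, 1.6864, 1.9769]
phi = -(1.8116 + 0.8544 + 1.5217 + 1.6864 + 1.9769) = -7.8509
Step 2: Compute augmented objective.
t*f(x) = 2.72*14.68 = 39.9296
Total = 39.9296 - 7.8509 = 32.0787


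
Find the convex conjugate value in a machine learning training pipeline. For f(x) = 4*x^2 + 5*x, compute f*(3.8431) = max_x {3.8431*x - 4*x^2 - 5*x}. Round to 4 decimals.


f*(y) = sup_x {y*x - a*x^2 - b*x} = sup_x {(y-b)*x - a*x^2}
FOC: (y - b) - 2a*x = 0 => x* = (y - b)/(2a)
x* = (3.8431 - 5)/(2*4) = -0.1446
f*(3.8431) = (y-b)^2/(4a) = (3.8431 - 5)^2/(4*4)
= 1.3384/16 = 0.0837


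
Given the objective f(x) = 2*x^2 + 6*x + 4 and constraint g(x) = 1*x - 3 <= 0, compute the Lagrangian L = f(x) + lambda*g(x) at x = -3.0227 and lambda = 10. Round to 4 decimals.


Step 1: Evaluate f(x).
f(-3.0227) = 2*(-3.0227)^2 + 6*(-3.0227) + 4 = 4.1372
Step 2: Evaluate g(x).
g(-3.0227) = 1*-3.0227 - 3 = -6.0227
Step 3: Compute Lagrangian.
L = 4.1372 + 10*-6.0227 = -56.0898


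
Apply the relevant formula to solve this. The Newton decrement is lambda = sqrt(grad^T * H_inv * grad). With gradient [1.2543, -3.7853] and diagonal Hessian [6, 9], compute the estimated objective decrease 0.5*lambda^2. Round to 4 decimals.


Step 1: H is diagonal, so H^(-1) * g = [0.2091, -0.4206].
Step 2: g^T H^(-1) g = sum_i g_i^2 / H_ii
  = (1.2543)^2/6 + (-3.7853)^2/9
  = 0.2622 + 1.5921 = 1.8543
Step 3: Objective decrease = 0.5 * g^T H^(-1) g = 0.9271


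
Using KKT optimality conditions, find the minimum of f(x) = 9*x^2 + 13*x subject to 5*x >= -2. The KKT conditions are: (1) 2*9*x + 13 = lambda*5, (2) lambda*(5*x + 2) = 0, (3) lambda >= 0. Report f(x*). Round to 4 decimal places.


Step 1: Try lambda = 0 (constraint inactive).
x_unc = -13/(2*9) = -0.7222
Check: 5*-0.7222 = -3.611 < -2 -- violated!
Step 2: Constraint must be active: 5*x = -2
x* = -2/5 = -0.4
lambda = (2*9*(-0.4) + 13)/5 = 1.16
Step 3: Compute optimal value.
f(x*) = 9*(-0.4)^2 + 13*(-0.4) = -3.76


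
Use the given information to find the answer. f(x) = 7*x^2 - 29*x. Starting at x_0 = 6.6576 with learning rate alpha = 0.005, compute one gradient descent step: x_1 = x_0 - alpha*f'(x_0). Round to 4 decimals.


We compute the gradient at x_0 and apply the update.
f'(x) = 14*x - 29
f'(6.6576) = 14*6.6576 - 29 = 64.2064
x_1 = 6.6576 - 0.005*64.2064 = 6.3366


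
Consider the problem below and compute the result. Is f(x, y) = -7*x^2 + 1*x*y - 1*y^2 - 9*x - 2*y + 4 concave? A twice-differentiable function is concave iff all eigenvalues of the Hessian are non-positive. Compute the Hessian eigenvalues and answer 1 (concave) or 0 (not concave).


The Hessian of f(x,y) = -7*x^2 + 1*x*y - 1*y^2 - 9*x - 2*y + 4 is:
H = [[-14, 1], [1, -2]]
Trace = -14 - 2 = -16
Determinant = -14*-2 - (1)^2 = 27
Discriminant = (-16)^2 - 4*27 = 148.0
Eigenvalues: lambda_1 = -14.0828, lambda_2 = -1.9172
The function is concave.

1


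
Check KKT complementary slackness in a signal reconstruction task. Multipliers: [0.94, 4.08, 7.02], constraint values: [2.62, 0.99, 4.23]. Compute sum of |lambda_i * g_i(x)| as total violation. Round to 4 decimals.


KKT complementary slackness check:
lambda_1 * g_1 = 0.94 * 2.62 = 2.4628
lambda_2 * g_2 = 4.08 * 0.99 = 4.0392
lambda_3 * g_3 = 7.02 * 4.23 = 29.6946
Total violation = 2.4628 + 4.0392 + 29.6946 = 36.1966


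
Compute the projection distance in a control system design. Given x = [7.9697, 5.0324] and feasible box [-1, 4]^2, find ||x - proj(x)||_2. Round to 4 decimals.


Project each component onto [-1, 4].
clip(7.9697) = 4.0, clip(5.0324) = 4.0
Projection = [4.0, 4.0]
Squared diffs: [15.7585, 1.0658]
Distance = sqrt(16.8243) = 4.1018


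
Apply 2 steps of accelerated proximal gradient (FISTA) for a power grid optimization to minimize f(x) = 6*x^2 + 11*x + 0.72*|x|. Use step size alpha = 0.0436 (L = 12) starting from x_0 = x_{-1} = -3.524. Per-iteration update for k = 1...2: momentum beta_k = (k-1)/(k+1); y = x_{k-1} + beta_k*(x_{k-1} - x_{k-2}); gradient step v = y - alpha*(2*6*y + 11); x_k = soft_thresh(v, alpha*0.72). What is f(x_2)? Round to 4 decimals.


FISTA on f(x) = 6*x^2 + 11*x + 0.72*|x|
L = 12, alpha = 0.0436
Iteration 1: beta = 0.0, y = -3.524 + 0.0*(-3.524 + 3.524) = -3.524
  grad(y) = -31.288, v = y - alpha*grad = -2.1598
  prox(v) = soft_thresh(-2.1598, 0.0314) = -2.1285
Iteration 2: beta = 0.3333, y = -2.1285 + 0.3333*(-2.1285 + 3.524) = -1.6633
  grad(y) = -8.9592, v = y - alpha*grad = -1.2726
  prox(v) = soft_thresh(-1.2726, 0.0314) = -1.2413
f(x_2) = 6*(-1.2413)^2 + 11*(-1.2413) + 0.72*|-1.2413| = -3.5158


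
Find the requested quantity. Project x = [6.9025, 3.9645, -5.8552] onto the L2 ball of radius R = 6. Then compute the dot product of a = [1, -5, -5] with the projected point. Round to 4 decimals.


Step 1: Compute ||x|| (intermediates to 6 decimals).
||x|| = sqrt(6.9025^2 + 3.9645^2 + (-5.8552)^2) = 9.881555
Step 2: Project.
Since ||x|| > R, scale = R/||x|| = 6/9.881555 = 0.607192, proj(x) = scale * x
proj(x) = [4.191143, 2.407213, -3.555231]
Step 3: Dot product.
a^T * proj(x) = 1*4.191143 - 5*2.407213 - 5*(-3.555231) = 9.9312


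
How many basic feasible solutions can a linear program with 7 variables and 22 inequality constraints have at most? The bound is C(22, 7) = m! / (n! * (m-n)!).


Each vertex corresponds to some choice of n active constraints out of m, so the number of vertices is at most C(m, n) = m! / (n!(m-n)!).
m = 22, n = 7
Numerator: 22 * 21 * 20 * 19 * 18 * 17 * 16
Denominator: 7! = 5040
C(22, 7) = 170544


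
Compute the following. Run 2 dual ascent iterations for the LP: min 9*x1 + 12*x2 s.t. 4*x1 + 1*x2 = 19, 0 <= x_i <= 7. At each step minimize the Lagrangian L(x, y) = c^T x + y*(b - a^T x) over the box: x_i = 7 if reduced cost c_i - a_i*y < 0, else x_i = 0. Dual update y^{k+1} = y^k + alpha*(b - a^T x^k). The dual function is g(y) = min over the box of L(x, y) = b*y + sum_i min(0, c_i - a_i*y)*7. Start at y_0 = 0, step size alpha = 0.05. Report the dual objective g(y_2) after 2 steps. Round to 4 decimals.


Dual ascent for LP: min 9*x1 + 12*x2, 4*x1 + 1*x2 = 19, 0 <= x_i <= 7
Step 1: y^k = 0.0, reduced costs: (9.0, 12.0)
  x^k = (0.0, 0.0), subgradient = b - a^T x = 19.0
  y^{k+1} = 0.0 + 0.05*19.0 = 0.95
Step 2: y^k = 0.95, reduced costs: (5.2, 11.05)
  x^k = (0.0, 0.0), subgradient = b - a^T x = 19.0
  y^{k+1} = 0.95 + 0.05*19.0 = 1.9
Dual objective at y_2 = 1.9: reduced costs (1.4, 10.1), box minimizer x = (0.0, 0.0)
g(y_2) = b*y + (c1 - a1*y)*x1 + (c2 - a2*y)*x2 = 19*1.9 + 1.4*0.0 + 10.1*0.0 = 36.1 + 0.0 + 0.0 = 36.1


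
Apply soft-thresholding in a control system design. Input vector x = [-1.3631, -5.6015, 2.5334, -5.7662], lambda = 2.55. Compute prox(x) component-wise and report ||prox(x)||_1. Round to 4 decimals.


Soft-thresholding with lambda = 2.55:
prox(-1.3631) = sign(-1.3631)*max(|-1.3631| - 2.55, 0) = 0.0
prox(-5.6015) = sign(-5.6015)*max(|-5.6015| - 2.55, 0) = -3.0515
prox(2.5334) = sign(2.5334)*max(|2.5334| - 2.55, 0) = 0.0
prox(-5.7662) = sign(-5.7662)*max(|-5.7662| - 2.55, 0) = -3.2162
prox(x) = [0.0, -3.0515, 0.0, -3.2162]
||prox(x)||_1 = 0.0 + 3.0515 + 0.0 + 3.2162 = 6.2677


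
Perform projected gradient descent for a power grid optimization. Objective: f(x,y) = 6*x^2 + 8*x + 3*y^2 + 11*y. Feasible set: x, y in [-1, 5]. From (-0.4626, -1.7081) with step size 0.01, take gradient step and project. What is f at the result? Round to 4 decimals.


Step 1: Compute gradient at (-0.4626, -1.7081).
grad_x = 2*6*-0.4626 + 8 = 2.4488
grad_y = 2*3*-1.7081 + 11 = 0.7514
Step 2: Gradient step.
x_raw = -0.4626 - 0.01*2.4488 = -0.4871
y_raw = -1.7081 - 0.01*0.7514 = -1.7156
Step 3: Project onto [-1, 5].
x_proj = clip(-0.4871) = -0.4871
y_proj = clip(-1.7156) = -1.0
Step 4: Evaluate f.
f(-0.4871, -1.0) = -10.4732


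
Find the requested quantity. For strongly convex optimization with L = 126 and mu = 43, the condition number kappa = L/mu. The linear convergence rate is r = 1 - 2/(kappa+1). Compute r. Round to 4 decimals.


Step 1: Compute the condition number.
kappa = L/mu = 126/43 = 2.9302
Step 2: Compute the convergence rate.
r = 1 - 2/(kappa + 1) = 1 - 2*mu/(L + mu) = (L - mu)/(L + mu) = 83/169 = 0.4911


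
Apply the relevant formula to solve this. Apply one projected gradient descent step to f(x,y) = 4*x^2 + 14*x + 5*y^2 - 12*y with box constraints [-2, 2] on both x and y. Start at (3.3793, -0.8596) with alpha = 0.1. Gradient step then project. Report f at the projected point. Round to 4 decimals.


Step 1: Compute gradient at (3.3793, -0.8596).
grad_x = 2*4*3.3793 + 14 = 41.0344
grad_y = 2*5*-0.8596 - 12 = -20.596
Step 2: Gradient step.
x_raw = 3.3793 - 0.1*41.0344 = -0.7241
y_raw = -0.8596 - 0.1*-20.596 = 1.2
Step 3: Project onto [-2, 2].
x_proj = clip(-0.7241) = -0.7241
y_proj = clip(1.2) = 1.2
Step 4: Evaluate f.
f(-0.7241, 1.2) = -15.2404


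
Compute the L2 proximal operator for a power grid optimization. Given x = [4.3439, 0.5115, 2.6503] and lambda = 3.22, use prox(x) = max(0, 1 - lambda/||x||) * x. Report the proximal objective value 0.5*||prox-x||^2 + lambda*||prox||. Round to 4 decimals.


Step 1: Compute ||x||.
||x|| = 5.1142
Step 2: Compute scaling factor.
scale = max(0, 1 - 3.22/5.1142) = 0.3704
Step 3: prox(x) = [1.6089, 0.1895, 0.9816]
||prox(x)|| = 1.8942
Step 4: Proximal objective.
0.5*||prox-x||^2 = 5.1842
lambda*||prox|| = 6.0993
Total = 11.2836


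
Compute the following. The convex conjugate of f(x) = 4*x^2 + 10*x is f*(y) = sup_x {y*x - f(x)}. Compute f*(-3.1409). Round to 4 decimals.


f*(y) = sup_x {y*x - a*x^2 - b*x} = sup_x {(y-b)*x - a*x^2}
FOC: (y - b) - 2a*x = 0 => x* = (y - b)/(2a)
x* = (-3.1409 - 10)/(2*4) = -1.6426
f*(-3.1409) = (y-b)^2/(4a) = (-3.1409 - 10)^2/(4*4)
= 172.6833/16 = 10.7927


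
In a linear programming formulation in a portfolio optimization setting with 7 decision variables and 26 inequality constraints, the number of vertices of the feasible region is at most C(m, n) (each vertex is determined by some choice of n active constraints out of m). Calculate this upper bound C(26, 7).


Each vertex corresponds to some choice of n active constraints out of m, so the number of vertices is at most C(m, n) = m! / (n!(m-n)!).
m = 26, n = 7
Numerator: 26 * 25 * 24 * 23 * 22 * 21 * 20
Denominator: 7! = 5040
C(26, 7) = 657800


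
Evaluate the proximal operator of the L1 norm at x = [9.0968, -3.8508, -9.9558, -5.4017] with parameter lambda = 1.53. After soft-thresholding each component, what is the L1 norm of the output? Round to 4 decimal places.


Soft-thresholding with lambda = 1.53:
prox(9.0968) = sign(9.0968)*max(|9.0968| - 1.53, 0) = 7.5668
prox(-3.8508) = sign(-3.8508)*max(|-3.8508| - 1.53, 0) = -2.3208
prox(-9.9558) = sign(-9.9558)*max(|-9.9558| - 1.53, 0) = -8.4258
prox(-5.4017) = sign(-5.4017)*max(|-5.4017| - 1.53, 0) = -3.8717
prox(x) = [7.5668, -2.3208, -8.4258, -3.8717]
||prox(x)||_1 = 7.5668 + 2.3208 + 8.4258 + 3.8717 = 22.1851


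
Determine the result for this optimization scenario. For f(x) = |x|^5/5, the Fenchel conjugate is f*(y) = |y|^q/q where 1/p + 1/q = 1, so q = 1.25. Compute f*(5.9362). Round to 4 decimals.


The conjugate exponent q satisfies 1/p + 1/q = 1.
p = 5, so q = 5/(5 - 1) = 1.25
|y|^q = 5.9362^1.25 = 9.2659
f*(5.9362) = 9.2659 / 1.25 = 7.4127


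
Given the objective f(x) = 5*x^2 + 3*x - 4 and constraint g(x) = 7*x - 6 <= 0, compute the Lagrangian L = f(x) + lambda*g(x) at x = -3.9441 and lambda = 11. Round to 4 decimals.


Step 1: Evaluate f(x).
f(-3.9441) = 5*(-3.9441)^2 + 3*(-3.9441) - 4 = 61.9473
Step 2: Evaluate g(x).
g(-3.9441) = 7*-3.9441 - 6 = -33.6087
Step 3: Compute Lagrangian.
L = 61.9473 + 11*-33.6087 = -307.7484


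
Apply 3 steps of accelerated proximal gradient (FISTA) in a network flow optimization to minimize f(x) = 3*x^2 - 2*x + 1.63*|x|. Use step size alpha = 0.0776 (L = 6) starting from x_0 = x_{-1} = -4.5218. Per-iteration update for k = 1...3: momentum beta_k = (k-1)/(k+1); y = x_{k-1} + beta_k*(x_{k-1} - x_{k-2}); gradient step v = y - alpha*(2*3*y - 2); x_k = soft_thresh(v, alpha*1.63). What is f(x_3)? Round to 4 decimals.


FISTA on f(x) = 3*x^2 - 2*x + 1.63*|x|
L = 6, alpha = 0.0776
Iteration 1: beta = 0.0, y = -4.5218 + 0.0*(-4.5218 + 4.5218) = -4.5218
  grad(y) = -29.1308, v = y - alpha*grad = -2.2612
  prox(v) = soft_thresh(-2.2612, 0.1265) = -2.1348
Iteration 2: beta = 0.3333, y = -2.1348 + 0.3333*(-2.1348 + 4.5218) = -1.3391
  grad(y) = -10.0345, v = y - alpha*grad = -0.5604
  prox(v) = soft_thresh(-0.5604, 0.1265) = -0.4339
Iteration 3: beta = 0.5, y = -0.4339 + 0.5*(-0.4339 + 2.1348) = 0.4165
  grad(y) = 0.499, v = y - alpha*grad = 0.3778
  prox(v) = soft_thresh(0.3778, 0.1265) = 0.2513
f(x_3) = 3*0.2513^2 - 2*0.2513 + 1.63*|0.2513| = 0.0965


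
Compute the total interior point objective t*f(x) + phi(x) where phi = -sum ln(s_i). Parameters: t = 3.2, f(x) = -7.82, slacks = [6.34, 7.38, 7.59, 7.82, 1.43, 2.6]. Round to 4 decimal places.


Step 1: Compute log-barrier.
ln values: [1.8469, 1.9988, 2.0268, 2.0567, 0.3577, 0.9555]
phi = -(1.8469 + 1.9988 + 2.0268 + 2.0567 + 0.3577 + 0.9555) = -9.2424
Step 2: Compute augmented objective.
t*f(x) = 3.2*-7.82 = -25.024
Total = -25.024 - 9.2424 = -34.2664


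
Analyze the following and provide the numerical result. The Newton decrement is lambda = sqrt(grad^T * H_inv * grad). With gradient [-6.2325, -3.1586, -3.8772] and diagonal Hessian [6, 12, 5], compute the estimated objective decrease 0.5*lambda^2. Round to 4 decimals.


Step 1: H is diagonal, so H^(-1) * g = [-1.0388, -0.2632, -0.7754].
Step 2: g^T H^(-1) g = sum_i g_i^2 / H_ii
  = (-6.2325)^2/6 + (-3.1586)^2/12 + (-3.8772)^2/5
  = 6.474 + 0.8314 + 3.0065 = 10.3119
Step 3: Objective decrease = 0.5 * g^T H^(-1) g = 5.156


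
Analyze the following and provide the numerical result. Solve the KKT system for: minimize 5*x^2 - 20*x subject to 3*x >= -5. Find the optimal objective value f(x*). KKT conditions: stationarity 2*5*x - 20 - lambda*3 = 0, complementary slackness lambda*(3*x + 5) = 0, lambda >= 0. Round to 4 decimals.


Step 1: Try lambda = 0 (constraint inactive).
Stationarity: 2*5*x - 20 = 0
x* = 20/(2*5) = 2.0
Check constraint: 3*2.0 = 6.0 >= -5 -- satisfied.
Step 2: Compute optimal value.
f(x*) = 5*2.0^2 - 20*2.0 = -20.0


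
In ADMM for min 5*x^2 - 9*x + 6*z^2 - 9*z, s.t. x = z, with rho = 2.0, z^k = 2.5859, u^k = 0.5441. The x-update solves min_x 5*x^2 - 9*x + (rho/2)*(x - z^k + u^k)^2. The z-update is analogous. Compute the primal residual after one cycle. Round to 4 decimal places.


ADMM iteration with rho = 2.0, z^k = 2.5859, u^k = 0.5441
Step 1: x-update.
Minimize 5*x^2 - 9*x + (2.0/2)*(x - 2.5859 + 0.5441)^2
FOC: (2*5 + 2.0)*x = 9 + 2.0*(2.5859 - 0.5441)
x^{k+1} = 1.0903
Step 2: z-update.
Minimize 6*z^2 - 9*z + (2.0/2)*(1.0903 - z + 0.5441)^2
FOC: (2*6 + 2.0)*z = 9 + 2.0*(1.0903 + 0.5441)
z^{k+1} = 0.8763
Step 3: u-update.
u^{k+1} = 0.5441 + 1.0903 - 0.8763 = 0.7581
Step 4: Primal residual = |1.0903 - 0.8763| = 0.214


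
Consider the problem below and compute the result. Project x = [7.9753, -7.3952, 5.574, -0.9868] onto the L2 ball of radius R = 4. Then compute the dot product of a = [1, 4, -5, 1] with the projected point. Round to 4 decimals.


Step 1: Compute ||x|| (intermediates to 6 decimals).
||x|| = sqrt(7.9753^2 + (-7.3952)^2 + 5.574^2 + (-0.9868)^2) = 12.261225
Step 2: Project.
Since ||x|| > R, scale = R/||x|| = 4/12.261225 = 0.326232, proj(x) = scale * x
proj(x) = [2.601798, -2.412551, 1.818417, -0.321926]
Step 3: Dot product.
a^T * proj(x) = 1*2.601798 + 4*(-2.412551) - 5*1.818417 + 1*(-0.321926) = -16.4624


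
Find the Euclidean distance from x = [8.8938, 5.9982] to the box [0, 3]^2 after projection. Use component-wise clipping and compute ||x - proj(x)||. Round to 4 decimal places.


Project each component onto [0, 3].
clip(8.8938) = 3.0, clip(5.9982) = 3.0
Projection = [3.0, 3.0]
Squared diffs: [34.7369, 8.9892]
Distance = sqrt(43.7261) = 6.6126


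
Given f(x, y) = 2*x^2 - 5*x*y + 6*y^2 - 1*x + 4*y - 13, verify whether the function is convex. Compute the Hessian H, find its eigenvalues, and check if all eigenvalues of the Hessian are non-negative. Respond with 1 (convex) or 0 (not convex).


The Hessian of f(x,y) = 2*x^2 - 5*x*y + 6*y^2 - 1*x + 4*y - 13 is:
H = [[4, -5], [-5, 12]]
Trace = 4 + 12 = 16
Determinant = 4*12 - (-5)^2 = 23
Discriminant = (16)^2 - 4*23 = 164.0
Eigenvalues: lambda_1 = 1.5969, lambda_2 = 14.4031
The function is convex.

1


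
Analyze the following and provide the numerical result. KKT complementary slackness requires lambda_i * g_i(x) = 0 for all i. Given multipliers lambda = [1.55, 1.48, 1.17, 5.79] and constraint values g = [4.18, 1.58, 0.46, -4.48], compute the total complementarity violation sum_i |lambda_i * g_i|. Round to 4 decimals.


KKT complementary slackness check:
lambda_1 * g_1 = 1.55 * 4.18 = 6.479
lambda_2 * g_2 = 1.48 * 1.58 = 2.3384
lambda_3 * g_3 = 1.17 * 0.46 = 0.5382
lambda_4 * g_4 = 5.79 * -4.48 = -25.9392
Total violation = 6.479 + 2.3384 + 0.5382 + 25.9392 = 35.2948


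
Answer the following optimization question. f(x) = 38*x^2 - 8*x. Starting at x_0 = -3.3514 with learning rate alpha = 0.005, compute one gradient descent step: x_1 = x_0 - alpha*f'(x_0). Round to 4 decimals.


We compute the gradient at x_0 and apply the update.
f'(x) = 76*x - 8
f'(-3.3514) = 76*-3.3514 - 8 = -262.7064
x_1 = -3.3514 - 0.005*-262.7064 = -2.0379


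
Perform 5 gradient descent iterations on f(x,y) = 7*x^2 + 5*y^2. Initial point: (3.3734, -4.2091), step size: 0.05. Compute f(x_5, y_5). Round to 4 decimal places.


Gradient descent on f(x,y) = 7*x^2 + 5*y^2.
Starting point: (3.3734, -4.2091), alpha = 0.05
Step 1: grad_x = 2*7*3.3734 = 47.2276, grad_y = 2*5*-4.2091 = -42.091
  x_1 = 3.3734 - 0.05*47.2276 = 1.012
  y_1 = -4.2091 - 0.05*-42.091 = -2.1046
Step 2: grad_x = 2*7*1.012 = 14.1683, grad_y = 2*5*-2.1046 = -21.0455
  x_2 = 1.012 - 0.05*14.1683 = 0.3036
  y_2 = -2.1046 - 0.05*-21.0455 = -1.0523
Step 3: grad_x = 2*7*0.3036 = 4.2505, grad_y = 2*5*-1.0523 = -10.5228
  x_3 = 0.3036 - 0.05*4.2505 = 0.0911
  y_3 = -1.0523 - 0.05*-10.5228 = -0.5261
Step 4: grad_x = 2*7*0.0911 = 1.2751, grad_y = 2*5*-0.5261 = -5.2614
  x_4 = 0.0911 - 0.05*1.2751 = 0.0273
  y_4 = -0.5261 - 0.05*-5.2614 = -0.2631
Step 5: grad_x = 2*7*0.0273 = 0.3825, grad_y = 2*5*-0.2631 = -2.6307
  x_5 = 0.0273 - 0.05*0.3825 = 0.0082
  y_5 = -0.2631 - 0.05*-2.6307 = -0.1315
f(0.0082, -0.1315) = 7*0.0082^2 + 5*(-0.1315)^2 = 0.087


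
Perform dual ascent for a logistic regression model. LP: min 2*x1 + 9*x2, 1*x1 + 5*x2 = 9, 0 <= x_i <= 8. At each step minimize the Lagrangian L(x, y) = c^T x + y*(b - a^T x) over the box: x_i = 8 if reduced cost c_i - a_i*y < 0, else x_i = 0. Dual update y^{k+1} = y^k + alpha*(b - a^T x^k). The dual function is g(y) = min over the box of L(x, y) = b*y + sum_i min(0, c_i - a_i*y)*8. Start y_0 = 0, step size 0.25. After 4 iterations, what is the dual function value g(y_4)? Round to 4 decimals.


Dual ascent for LP: min 2*x1 + 9*x2, 1*x1 + 5*x2 = 9, 0 <= x_i <= 8
Step 1: y^k = 0.0, reduced costs: (2.0, 9.0)
  x^k = (0.0, 0.0), subgradient = b - a^T x = 9.0
  y^{k+1} = 0.0 + 0.25*9.0 = 2.25
Step 2: y^k = 2.25, reduced costs: (-0.25, -2.25)
  x^k = (8.0, 8.0), subgradient = b - a^T x = -39.0
  y^{k+1} = 2.25 + 0.25*-39.0 = -7.5
Step 3: y^k = -7.5, reduced costs: (9.5, 46.5)
  x^k = (0.0, 0.0), subgradient = b - a^T x = 9.0
  y^{k+1} = -7.5 + 0.25*9.0 = -5.25
Step 4: y^k = -5.25, reduced costs: (7.25, 35.25)
  x^k = (0.0, 0.0), subgradient = b - a^T x = 9.0
  y^{k+1} = -5.25 + 0.25*9.0 = -3.0
Dual objective at y_4 = -3.0: reduced costs (5.0, 24.0), box minimizer x = (0.0, 0.0)
g(y_4) = b*y + (c1 - a1*y)*x1 + (c2 - a2*y)*x2 = 9*(-3.0) + 5.0*0.0 + 24.0*0.0 = -27.0 + 0.0 + 0.0 = -27.0


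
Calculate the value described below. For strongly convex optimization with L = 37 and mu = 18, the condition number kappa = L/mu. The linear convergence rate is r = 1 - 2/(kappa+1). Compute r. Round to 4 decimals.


Step 1: Compute the condition number.
kappa = L/mu = 37/18 = 2.0556
Step 2: Compute the convergence rate.
r = 1 - 2/(kappa + 1) = 1 - 2*mu/(L + mu) = (L - mu)/(L + mu) = 19/55 = 0.3455


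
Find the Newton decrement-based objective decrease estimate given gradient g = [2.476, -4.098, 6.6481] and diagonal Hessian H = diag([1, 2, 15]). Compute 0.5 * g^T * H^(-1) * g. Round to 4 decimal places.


Step 1: H is diagonal, so H^(-1) * g = [2.476, -2.049, 0.4432].
Step 2: g^T H^(-1) g = sum_i g_i^2 / H_ii
  = (2.476)^2/1 + (-4.098)^2/2 + (6.6481)^2/15
  = 6.1306 + 8.3968 + 2.9465 = 17.4739
Step 3: Objective decrease = 0.5 * g^T H^(-1) g = 8.7369


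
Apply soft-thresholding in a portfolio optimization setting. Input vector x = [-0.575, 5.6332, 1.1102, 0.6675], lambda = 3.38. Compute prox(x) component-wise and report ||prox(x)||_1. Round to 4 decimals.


Soft-thresholding with lambda = 3.38:
prox(-0.575) = sign(-0.575)*max(|-0.575| - 3.38, 0) = 0.0
prox(5.6332) = sign(5.6332)*max(|5.6332| - 3.38, 0) = 2.2532
prox(1.1102) = sign(1.1102)*max(|1.1102| - 3.38, 0) = 0.0
prox(0.6675) = sign(0.6675)*max(|0.6675| - 3.38, 0) = 0.0
prox(x) = [0.0, 2.2532, 0.0, 0.0]
||prox(x)||_1 = 0.0 + 2.2532 + 0.0 + 0.0 = 2.2532


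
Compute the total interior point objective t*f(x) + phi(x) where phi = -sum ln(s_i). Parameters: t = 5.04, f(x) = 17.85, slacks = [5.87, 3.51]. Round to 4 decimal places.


Step 1: Compute log-barrier.
ln values: [1.7699, 1.2556]
phi = -(1.7699 + 1.2556) = -3.0255
Step 2: Compute augmented objective.
t*f(x) = 5.04*17.85 = 89.964
Total = 89.964 - 3.0255 = 86.9385


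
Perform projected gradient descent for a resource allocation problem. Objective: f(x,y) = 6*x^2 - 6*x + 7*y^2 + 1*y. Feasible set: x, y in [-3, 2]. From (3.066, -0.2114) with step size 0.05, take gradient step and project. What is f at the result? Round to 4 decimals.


Step 1: Compute gradient at (3.066, -0.2114).
grad_x = 2*6*3.066 - 6 = 30.792
grad_y = 2*7*-0.2114 + 1 = -1.9596
Step 2: Gradient step.
x_raw = 3.066 - 0.05*30.792 = 1.5264
y_raw = -0.2114 - 0.05*-1.9596 = -0.1134
Step 3: Project onto [-3, 2].
x_proj = clip(1.5264) = 1.5264
y_proj = clip(-0.1134) = -0.1134
Step 4: Evaluate f.
f(1.5264, -0.1134) = 4.7976


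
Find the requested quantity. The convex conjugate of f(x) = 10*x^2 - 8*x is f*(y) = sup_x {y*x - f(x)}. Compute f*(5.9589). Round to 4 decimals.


f*(y) = sup_x {y*x - a*x^2 - b*x} = sup_x {(y-b)*x - a*x^2}
FOC: (y - b) - 2a*x = 0 => x* = (y - b)/(2a)
x* = (5.9589 + 8)/(2*10) = 0.6979
f*(5.9589) = (y-b)^2/(4a) = (5.9589 + 8)^2/(4*10)
= 194.8509/40 = 4.8713


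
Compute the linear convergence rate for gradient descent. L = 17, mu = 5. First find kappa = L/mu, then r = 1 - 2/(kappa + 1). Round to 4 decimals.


Step 1: Compute the condition number.
kappa = L/mu = 17/5 = 3.4
Step 2: Compute the convergence rate.
r = 1 - 2/(kappa + 1) = 1 - 2*mu/(L + mu) = (L - mu)/(L + mu) = 12/22 = 0.5455


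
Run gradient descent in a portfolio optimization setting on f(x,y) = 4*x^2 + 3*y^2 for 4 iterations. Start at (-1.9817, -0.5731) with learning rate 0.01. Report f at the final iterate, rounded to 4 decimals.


Gradient descent on f(x,y) = 4*x^2 + 3*y^2.
Starting point: (-1.9817, -0.5731), alpha = 0.01
Step 1: grad_x = 2*4*-1.9817 = -15.8536, grad_y = 2*3*-0.5731 = -3.4386
  x_1 = -1.9817 - 0.01*-15.8536 = -1.8232
  y_1 = -0.5731 - 0.01*-3.4386 = -0.5387
Step 2: grad_x = 2*4*-1.8232 = -14.5853, grad_y = 2*3*-0.5387 = -3.2323
  x_2 = -1.8232 - 0.01*-14.5853 = -1.6773
  y_2 = -0.5387 - 0.01*-3.2323 = -0.5064
Step 3: grad_x = 2*4*-1.6773 = -13.4185, grad_y = 2*3*-0.5064 = -3.0383
  x_3 = -1.6773 - 0.01*-13.4185 = -1.5431
  y_3 = -0.5064 - 0.01*-3.0383 = -0.476
Step 4: grad_x = 2*4*-1.5431 = -12.345, grad_y = 2*3*-0.476 = -2.856
  x_4 = -1.5431 - 0.01*-12.345 = -1.4197
  y_4 = -0.476 - 0.01*-2.856 = -0.4474
f(-1.4197, -0.4474) = 4*(-1.4197)^2 + 3*(-0.4474)^2 = 8.6625


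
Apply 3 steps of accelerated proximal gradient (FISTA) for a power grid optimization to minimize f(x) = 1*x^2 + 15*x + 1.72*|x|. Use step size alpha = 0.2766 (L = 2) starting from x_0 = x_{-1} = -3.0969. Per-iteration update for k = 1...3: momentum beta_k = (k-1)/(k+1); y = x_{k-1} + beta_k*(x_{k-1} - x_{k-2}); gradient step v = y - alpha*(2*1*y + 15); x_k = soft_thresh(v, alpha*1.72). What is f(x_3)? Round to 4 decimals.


FISTA on f(x) = 1*x^2 + 15*x + 1.72*|x|
L = 2, alpha = 0.2766
Iteration 1: beta = 0.0, y = -3.0969 + 0.0*(-3.0969 + 3.0969) = -3.0969
  grad(y) = 8.8062, v = y - alpha*grad = -5.5327
  prox(v) = soft_thresh(-5.5327, 0.4758) = -5.0569
Iteration 2: beta = 0.3333, y = -5.0569 + 0.3333*(-5.0569 + 3.0969) = -5.7103
  grad(y) = 3.5794, v = y - alpha*grad = -6.7004
  prox(v) = soft_thresh(-6.7004, 0.4758) = -6.2246
Iteration 3: beta = 0.5, y = -6.2246 + 0.5*(-6.2246 + 5.0569) = -6.8084
  grad(y) = 1.3831, v = y - alpha*grad = -7.191
  prox(v) = soft_thresh(-7.191, 0.4758) = -6.7153
f(x_3) = 1*(-6.7153)^2 + 15*(-6.7153) + 1.72*|-6.7153| = -44.0839


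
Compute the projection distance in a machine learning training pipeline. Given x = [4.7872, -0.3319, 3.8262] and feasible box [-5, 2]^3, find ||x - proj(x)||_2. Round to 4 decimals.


Project each component onto [-5, 2].
clip(4.7872) = 2.0, clip(-0.3319) = -0.3319, clip(3.8262) = 2.0
Projection = [2.0, -0.3319, 2.0]
Squared diffs: [7.7685, 0.0, 3.335]
Distance = sqrt(11.1035) = 3.3322


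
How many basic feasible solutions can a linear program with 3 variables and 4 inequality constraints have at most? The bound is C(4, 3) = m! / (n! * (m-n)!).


Each vertex corresponds to some choice of n active constraints out of m, so the number of vertices is at most C(m, n) = m! / (n!(m-n)!).
m = 4, n = 3
Numerator: 4 * 3 * 2
Denominator: 3! = 6
C(4, 3) = 4


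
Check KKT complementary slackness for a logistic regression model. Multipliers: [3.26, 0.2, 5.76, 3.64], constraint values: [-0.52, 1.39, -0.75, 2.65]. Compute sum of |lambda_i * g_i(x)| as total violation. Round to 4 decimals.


KKT complementary slackness check:
lambda_1 * g_1 = 3.26 * -0.52 = -1.6952
lambda_2 * g_2 = 0.2 * 1.39 = 0.278
lambda_3 * g_3 = 5.76 * -0.75 = -4.32
lambda_4 * g_4 = 3.64 * 2.65 = 9.646
Total violation = 1.6952 + 0.278 + 4.32 + 9.646 = 15.9392


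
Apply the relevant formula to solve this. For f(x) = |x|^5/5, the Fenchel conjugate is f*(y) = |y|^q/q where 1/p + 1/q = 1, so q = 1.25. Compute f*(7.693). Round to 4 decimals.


The conjugate exponent q satisfies 1/p + 1/q = 1.
p = 5, so q = 5/(5 - 1) = 1.25
|y|^q = 7.693^1.25 = 12.8121
f*(7.693) = 12.8121 / 1.25 = 10.2497


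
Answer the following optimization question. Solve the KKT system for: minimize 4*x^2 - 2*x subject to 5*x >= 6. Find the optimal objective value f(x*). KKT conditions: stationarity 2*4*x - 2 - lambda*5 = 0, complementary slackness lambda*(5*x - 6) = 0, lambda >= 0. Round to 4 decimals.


Step 1: Try lambda = 0 (constraint inactive).
x_unc = 2/(2*4) = 0.25
Check: 5*0.25 = 1.25 < 6 -- violated!
Step 2: Constraint must be active: 5*x = 6
x* = 6/5 = 1.2
lambda = (2*4*1.2 - 2)/5 = 1.52
Step 3: Compute optimal value.
f(x*) = 4*1.2^2 - 2*1.2 = 3.36


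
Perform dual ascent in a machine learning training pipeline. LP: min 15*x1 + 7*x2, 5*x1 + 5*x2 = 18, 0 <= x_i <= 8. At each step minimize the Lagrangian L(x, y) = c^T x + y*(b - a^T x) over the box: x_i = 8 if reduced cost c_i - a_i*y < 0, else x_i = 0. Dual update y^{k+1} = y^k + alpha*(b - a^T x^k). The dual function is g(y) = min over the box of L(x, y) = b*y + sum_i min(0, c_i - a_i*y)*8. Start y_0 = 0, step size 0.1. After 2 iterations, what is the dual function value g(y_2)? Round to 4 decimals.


Dual ascent for LP: min 15*x1 + 7*x2, 5*x1 + 5*x2 = 18, 0 <= x_i <= 8
Step 1: y^k = 0.0, reduced costs: (15.0, 7.0)
  x^k = (0.0, 0.0), subgradient = b - a^T x = 18.0
  y^{k+1} = 0.0 + 0.1*18.0 = 1.8
Step 2: y^k = 1.8, reduced costs: (6.0, -2.0)
  x^k = (0.0, 8.0), subgradient = b - a^T x = -22.0
  y^{k+1} = 1.8 + 0.1*-22.0 = -0.4
Dual objective at y_2 = -0.4: reduced costs (17.0, 9.0), box minimizer x = (0.0, 0.0)
g(y_2) = b*y + (c1 - a1*y)*x1 + (c2 - a2*y)*x2 = 18*(-0.4) + 17.0*0.0 + 9.0*0.0 = -7.2 + 0.0 + 0.0 = -7.2


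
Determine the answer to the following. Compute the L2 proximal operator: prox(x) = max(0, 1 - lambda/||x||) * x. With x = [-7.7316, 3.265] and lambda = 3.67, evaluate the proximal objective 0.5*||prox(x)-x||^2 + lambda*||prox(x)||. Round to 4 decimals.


Step 1: Compute ||x||.
||x|| = 8.3927
Step 2: Compute scaling factor.
scale = max(0, 1 - 3.67/8.3927) = 0.5627
Step 3: prox(x) = [-4.3507, 1.8373]
||prox(x)|| = 4.7227
Step 4: Proximal objective.
0.5*||prox-x||^2 = 6.7345
lambda*||prox|| = 17.3323
Total = 24.0669


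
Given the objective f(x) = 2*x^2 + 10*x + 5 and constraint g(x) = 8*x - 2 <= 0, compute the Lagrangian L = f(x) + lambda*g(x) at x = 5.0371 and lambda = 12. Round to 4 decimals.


Step 1: Evaluate f(x).
f(5.0371) = 2*5.0371^2 + 10*5.0371 + 5 = 106.1158
Step 2: Evaluate g(x).
g(5.0371) = 8*5.0371 - 2 = 38.2968
Step 3: Compute Lagrangian.
L = 106.1158 + 12*38.2968 = 565.6774


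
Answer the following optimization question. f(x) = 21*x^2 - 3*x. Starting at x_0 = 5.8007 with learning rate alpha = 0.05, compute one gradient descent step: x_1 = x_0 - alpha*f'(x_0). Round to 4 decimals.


We compute the gradient at x_0 and apply the update.
f'(x) = 42*x - 3
f'(5.8007) = 42*5.8007 - 3 = 240.6294
x_1 = 5.8007 - 0.05*240.6294 = -6.2308


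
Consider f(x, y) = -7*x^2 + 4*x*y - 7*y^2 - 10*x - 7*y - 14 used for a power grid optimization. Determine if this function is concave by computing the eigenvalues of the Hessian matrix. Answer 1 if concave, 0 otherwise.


The Hessian of f(x,y) = -7*x^2 + 4*x*y - 7*y^2 - 10*x - 7*y - 14 is:
H = [[-14, 4], [4, -14]]
Trace = -14 - 14 = -28
Determinant = -14*-14 - (4)^2 = 180
Discriminant = (-28)^2 - 4*180 = 64.0
Eigenvalues: lambda_1 = -18.0, lambda_2 = -10.0
The function is concave.

1


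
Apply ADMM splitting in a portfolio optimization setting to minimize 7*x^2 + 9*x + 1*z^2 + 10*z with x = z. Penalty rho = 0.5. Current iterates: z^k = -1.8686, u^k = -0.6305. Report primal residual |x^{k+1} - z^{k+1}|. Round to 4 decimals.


ADMM iteration with rho = 0.5, z^k = -1.8686, u^k = -0.6305
Step 1: x-update.
Minimize 7*x^2 + 9*x + (0.5/2)*(x + 1.8686 - 0.6305)^2
FOC: (2*7 + 0.5)*x = -9 + 0.5*(-1.8686 + 0.6305)
x^{k+1} = -0.6634
Step 2: z-update.
Minimize 1*z^2 + 10*z + (0.5/2)*(-0.6634 - z - 0.6305)^2
FOC: (2*1 + 0.5)*z = -10 + 0.5*(-0.6634 - 0.6305)
z^{k+1} = -4.2588
Step 3: u-update.
u^{k+1} = -0.6305 - 0.6634 + 4.2588 = 2.9649
Step 4: Primal residual = |-0.6634 + 4.2588| = 3.5954


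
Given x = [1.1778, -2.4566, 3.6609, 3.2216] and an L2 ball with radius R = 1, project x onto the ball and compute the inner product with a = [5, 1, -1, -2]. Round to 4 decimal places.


Step 1: Compute ||x|| (intermediates to 6 decimals).
||x|| = sqrt(1.1778^2 + (-2.4566)^2 + 3.6609^2 + 3.2216^2) = 5.585964
Step 2: Project.
Since ||x|| > R, scale = R/||x|| = 1/5.585964 = 0.17902, proj(x) = scale * x
proj(x) = [0.21085, -0.439781, 0.655374, 0.576731]
Step 3: Dot product.
a^T * proj(x) = 5*0.21085 + 1*(-0.439781) - 1*0.655374 - 2*0.576731 = -1.1944


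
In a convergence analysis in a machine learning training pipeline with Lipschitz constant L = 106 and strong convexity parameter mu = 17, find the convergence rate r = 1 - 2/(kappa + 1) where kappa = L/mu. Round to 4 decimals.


Step 1: Compute the condition number.
kappa = L/mu = 106/17 = 6.2353
Step 2: Compute the convergence rate.
r = 1 - 2/(kappa + 1) = 1 - 2*mu/(L + mu) = (L - mu)/(L + mu) = 89/123 = 0.7236


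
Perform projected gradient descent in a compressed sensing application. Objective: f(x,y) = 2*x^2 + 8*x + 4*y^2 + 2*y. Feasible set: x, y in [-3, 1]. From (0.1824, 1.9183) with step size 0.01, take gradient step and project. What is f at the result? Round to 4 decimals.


Step 1: Compute gradient at (0.1824, 1.9183).
grad_x = 2*2*0.1824 + 8 = 8.7296
grad_y = 2*4*1.9183 + 2 = 17.3464
Step 2: Gradient step.
x_raw = 0.1824 - 0.01*8.7296 = 0.0951
y_raw = 1.9183 - 0.01*17.3464 = 1.7448
Step 3: Project onto [-3, 1].
x_proj = clip(0.0951) = 0.0951
y_proj = clip(1.7448) = 1.0
Step 4: Evaluate f.
f(0.0951, 1.0) = 6.7789


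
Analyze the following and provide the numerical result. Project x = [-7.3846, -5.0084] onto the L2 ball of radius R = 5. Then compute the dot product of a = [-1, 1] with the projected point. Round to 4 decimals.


Step 1: Compute ||x|| (intermediates to 6 decimals).
||x|| = sqrt((-7.3846)^2 + (-5.0084)^2) = 8.922802
Step 2: Project.
Since ||x|| > R, scale = R/||x|| = 5/8.922802 = 0.560362, proj(x) = scale * x
proj(x) = [-4.138049, -2.806517]
Step 3: Dot product.
a^T * proj(x) = -1*(-4.138049) + 1*(-2.806517) = 1.3315


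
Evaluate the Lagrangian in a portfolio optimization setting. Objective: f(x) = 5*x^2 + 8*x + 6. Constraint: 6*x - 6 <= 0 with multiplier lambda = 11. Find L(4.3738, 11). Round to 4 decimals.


Step 1: Evaluate f(x).
f(4.3738) = 5*4.3738^2 + 8*4.3738 + 6 = 136.641
Step 2: Evaluate g(x).
g(4.3738) = 6*4.3738 - 6 = 20.2428
Step 3: Compute Lagrangian.
L = 136.641 + 11*20.2428 = 359.3118


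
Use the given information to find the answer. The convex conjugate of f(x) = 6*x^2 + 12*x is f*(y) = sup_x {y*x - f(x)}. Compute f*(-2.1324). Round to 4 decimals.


f*(y) = sup_x {y*x - a*x^2 - b*x} = sup_x {(y-b)*x - a*x^2}
FOC: (y - b) - 2a*x = 0 => x* = (y - b)/(2a)
x* = (-2.1324 - 12)/(2*6) = -1.1777
f*(-2.1324) = (y-b)^2/(4a) = (-2.1324 - 12)^2/(4*6)
= 199.7247/24 = 8.3219


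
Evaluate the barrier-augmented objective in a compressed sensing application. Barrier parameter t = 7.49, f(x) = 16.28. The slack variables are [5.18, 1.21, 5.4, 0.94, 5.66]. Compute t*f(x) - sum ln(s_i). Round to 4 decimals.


Step 1: Compute log-barrier.
ln values: [1.6448, 0.1906, 1.6864, -0.0619, 1.7334]
phi = -(1.6448 + 0.1906 + 1.6864 - 0.0619 + 1.7334) = -5.1934
Step 2: Compute augmented objective.
t*f(x) = 7.49*16.28 = 121.9372
Total = 121.9372 - 5.1934 = 116.7438


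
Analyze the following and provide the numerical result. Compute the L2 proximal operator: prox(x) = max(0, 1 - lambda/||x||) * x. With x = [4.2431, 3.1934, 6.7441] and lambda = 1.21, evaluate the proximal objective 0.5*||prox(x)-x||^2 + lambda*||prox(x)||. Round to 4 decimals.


Step 1: Compute ||x||.
||x|| = 8.584
Step 2: Compute scaling factor.
scale = max(0, 1 - 1.21/8.584) = 0.859
Step 3: prox(x) = [3.645, 2.7433, 5.7934]
||prox(x)|| = 7.374
Step 4: Proximal objective.
0.5*||prox-x||^2 = 0.7321
lambda*||prox|| = 8.9225
Total = 9.6546


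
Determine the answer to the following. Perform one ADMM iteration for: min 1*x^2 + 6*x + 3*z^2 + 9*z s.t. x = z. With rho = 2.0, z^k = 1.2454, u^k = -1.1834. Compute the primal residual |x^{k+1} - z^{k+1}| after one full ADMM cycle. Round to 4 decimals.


ADMM iteration with rho = 2.0, z^k = 1.2454, u^k = -1.1834
Step 1: x-update.
Minimize 1*x^2 + 6*x + (2.0/2)*(x - 1.2454 - 1.1834)^2
FOC: (2*1 + 2.0)*x = -6 + 2.0*(1.2454 + 1.1834)
x^{k+1} = -0.2856
Step 2: z-update.
Minimize 3*z^2 + 9*z + (2.0/2)*(-0.2856 - z - 1.1834)^2
FOC: (2*3 + 2.0)*z = -9 + 2.0*(-0.2856 - 1.1834)
z^{k+1} = -1.4923
Step 3: u-update.
u^{k+1} = -1.1834 - 0.2856 + 1.4923 = 0.0233
Step 4: Primal residual = |-0.2856 + 1.4923| = 1.2067


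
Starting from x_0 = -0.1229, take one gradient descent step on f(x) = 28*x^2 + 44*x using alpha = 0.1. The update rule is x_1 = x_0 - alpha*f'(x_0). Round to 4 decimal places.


We compute the gradient at x_0 and apply the update.
f'(x) = 56*x + 44
f'(-0.1229) = 56*-0.1229 + 44 = 37.1176
x_1 = -0.1229 - 0.1*37.1176 = -3.8347


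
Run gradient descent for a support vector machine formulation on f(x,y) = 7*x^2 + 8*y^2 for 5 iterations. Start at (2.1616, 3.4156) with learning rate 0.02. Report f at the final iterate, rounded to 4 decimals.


Gradient descent on f(x,y) = 7*x^2 + 8*y^2.
Starting point: (2.1616, 3.4156), alpha = 0.02
Step 1: grad_x = 2*7*2.1616 = 30.2624, grad_y = 2*8*3.4156 = 54.6496
  x_1 = 2.1616 - 0.02*30.2624 = 1.5564
  y_1 = 3.4156 - 0.02*54.6496 = 2.3226
Step 2: grad_x = 2*7*1.5564 = 21.7889, grad_y = 2*8*2.3226 = 37.1617
  x_2 = 1.5564 - 0.02*21.7889 = 1.1206
  y_2 = 2.3226 - 0.02*37.1617 = 1.5794
Step 3: grad_x = 2*7*1.1206 = 15.688, grad_y = 2*8*1.5794 = 25.27
  x_3 = 1.1206 - 0.02*15.688 = 0.8068
  y_3 = 1.5794 - 0.02*25.27 = 1.074
Step 4: grad_x = 2*7*0.8068 = 11.2954, grad_y = 2*8*1.074 = 17.1836
  x_4 = 0.8068 - 0.02*11.2954 = 0.5809
  y_4 = 1.074 - 0.02*17.1836 = 0.7303
Step 5: grad_x = 2*7*0.5809 = 8.1327, grad_y = 2*8*0.7303 = 11.6848
  x_5 = 0.5809 - 0.02*8.1327 = 0.4183
  y_5 = 0.7303 - 0.02*11.6848 = 0.4966
f(0.4183, 0.4966) = 7*0.4183^2 + 8*0.4966^2 = 3.1975


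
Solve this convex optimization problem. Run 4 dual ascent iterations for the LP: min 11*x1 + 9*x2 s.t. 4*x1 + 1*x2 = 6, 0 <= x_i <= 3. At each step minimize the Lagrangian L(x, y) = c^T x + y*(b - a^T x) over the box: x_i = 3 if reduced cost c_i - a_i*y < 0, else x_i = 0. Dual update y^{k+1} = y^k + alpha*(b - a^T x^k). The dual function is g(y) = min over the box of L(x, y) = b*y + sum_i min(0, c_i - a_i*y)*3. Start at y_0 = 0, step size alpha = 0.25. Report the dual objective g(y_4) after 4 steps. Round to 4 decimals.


Dual ascent for LP: min 11*x1 + 9*x2, 4*x1 + 1*x2 = 6, 0 <= x_i <= 3
Step 1: y^k = 0.0, reduced costs: (11.0, 9.0)
  x^k = (0.0, 0.0), subgradient = b - a^T x = 6.0
  y^{k+1} = 0.0 + 0.25*6.0 = 1.5
Step 2: y^k = 1.5, reduced costs: (5.0, 7.5)
  x^k = (0.0, 0.0), subgradient = b - a^T x = 6.0
  y^{k+1} = 1.5 + 0.25*6.0 = 3.0
Step 3: y^k = 3.0, reduced costs: (-1.0, 6.0)
  x^k = (3.0, 0.0), subgradient = b - a^T x = -6.0
  y^{k+1} = 3.0 + 0.25*-6.0 = 1.5
Step 4: y^k = 1.5, reduced costs: (5.0, 7.5)
  x^k = (0.0, 0.0), subgradient = b - a^T x = 6.0
  y^{k+1} = 1.5 + 0.25*6.0 = 3.0
Dual objective at y_4 = 3.0: reduced costs (-1.0, 6.0), box minimizer x = (3.0, 0.0)
g(y_4) = b*y + (c1 - a1*y)*x1 + (c2 - a2*y)*x2 = 6*3.0 + (-1.0)*3.0 + 6.0*0.0 = 18.0 - 3.0 + 0.0 = 15.0


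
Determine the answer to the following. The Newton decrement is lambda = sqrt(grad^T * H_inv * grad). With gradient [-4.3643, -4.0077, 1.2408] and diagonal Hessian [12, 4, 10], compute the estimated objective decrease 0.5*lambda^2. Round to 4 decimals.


Step 1: H is diagonal, so H^(-1) * g = [-0.3637, -1.0019, 0.1241].
Step 2: g^T H^(-1) g = sum_i g_i^2 / H_ii
  = (-4.3643)^2/12 + (-4.0077)^2/4 + (1.2408)^2/10
  = 1.5873 + 4.0154 + 0.154 = 5.7566
Step 3: Objective decrease = 0.5 * g^T H^(-1) g = 2.8783


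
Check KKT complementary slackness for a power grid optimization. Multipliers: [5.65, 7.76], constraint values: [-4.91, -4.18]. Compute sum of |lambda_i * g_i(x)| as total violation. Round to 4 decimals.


KKT complementary slackness check:
lambda_1 * g_1 = 5.65 * -4.91 = -27.7415
lambda_2 * g_2 = 7.76 * -4.18 = -32.4368
Total violation = 27.7415 + 32.4368 = 60.1783


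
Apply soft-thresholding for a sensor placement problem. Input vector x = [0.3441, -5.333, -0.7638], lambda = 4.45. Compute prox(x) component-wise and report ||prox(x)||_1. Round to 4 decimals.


Soft-thresholding with lambda = 4.45:
prox(0.3441) = sign(0.3441)*max(|0.3441| - 4.45, 0) = 0.0
prox(-5.333) = sign(-5.333)*max(|-5.333| - 4.45, 0) = -0.883
prox(-0.7638) = sign(-0.7638)*max(|-0.7638| - 4.45, 0) = 0.0
prox(x) = [0.0, -0.883, 0.0]
||prox(x)||_1 = 0.0 + 0.883 + 0.0 = 0.883


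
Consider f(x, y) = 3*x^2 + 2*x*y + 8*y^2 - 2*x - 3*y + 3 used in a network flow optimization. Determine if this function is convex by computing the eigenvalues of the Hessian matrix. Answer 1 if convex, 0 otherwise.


The Hessian of f(x,y) = 3*x^2 + 2*x*y + 8*y^2 - 2*x - 3*y + 3 is:
H = [[6, 2], [2, 16]]
Trace = 6 + 16 = 22
Determinant = 6*16 - (2)^2 = 92
Discriminant = (22)^2 - 4*92 = 116.0
Eigenvalues: lambda_1 = 5.6148, lambda_2 = 16.3852
The function is convex.

1
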